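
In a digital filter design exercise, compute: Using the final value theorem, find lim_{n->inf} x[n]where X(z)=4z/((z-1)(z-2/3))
Final value theorem: lim x[n] = lim_{z->1} (z-1)*X(z)
(z-1)*X(z) = 4z/(z-2/3)
As z->1: 4/(1-2/3) = 4/(1/3) = 12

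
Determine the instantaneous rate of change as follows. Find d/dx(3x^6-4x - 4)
Power rule: d/dx(ax^n) = n·a·x^(n-1)
Term by term: 18·x^5-4

Answer: 18x^5-4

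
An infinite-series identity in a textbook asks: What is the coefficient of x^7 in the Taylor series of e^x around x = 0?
Taylor series of e^x = Σ x^n/n!
Coefficient of x^7 = 1/7! = 1/5040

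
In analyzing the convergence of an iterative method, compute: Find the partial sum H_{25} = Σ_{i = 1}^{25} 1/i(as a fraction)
H_25 = 1+1/2+1/3+...+1/25
= 34052522467/8923714800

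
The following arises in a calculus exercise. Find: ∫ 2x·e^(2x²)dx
Let u = 2x², du = 4x dx
∫ (1/2)e^u du = e^u/2+C

Answer: e^(2x²)/2+C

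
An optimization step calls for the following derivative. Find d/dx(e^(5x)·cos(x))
Product rule: (fg)' = f'g + fg'
f = e^(5x), f' = 5·e^(5x)
g = cos(x), g' = -sin(x)

Answer: 5·e^(5x)·cos(x) - e^(5x)·sin(x)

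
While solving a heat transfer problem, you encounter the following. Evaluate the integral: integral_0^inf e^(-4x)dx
integral_0^inf e^(-4x) dx=[-1/4 * e^(-4x)]_0^inf
=0 - (-1/4)=1/4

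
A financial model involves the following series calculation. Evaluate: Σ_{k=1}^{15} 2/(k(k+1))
Partial fractions: 2/(k(k + 1)) = 2/k - 2/(k + 1)
Telescoping sum: 2(1 - 1/16) = 2·15/16

Answer: 15/8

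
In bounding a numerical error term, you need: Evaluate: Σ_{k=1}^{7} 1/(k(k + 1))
Partial fractions: 1/(k(k+1)) = 1/k - 1/(k+1)
Telescoping sum: 1(1-1/8) = 1·7/8

Answer: 7/8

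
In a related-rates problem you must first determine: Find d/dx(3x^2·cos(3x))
Product rule: (fg)'=f'g+fg'
f=3x^2, f'=6x
g=cos(3x), g'=-3·sin(3x)

Answer: 6x·cos(3x)-9x^2·sin(3x)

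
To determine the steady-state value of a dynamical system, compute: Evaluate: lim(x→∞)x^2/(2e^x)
Apply L'Hôpital 2 times (∞/∞ each time):
Eventually get 2!/(2e^x) → 0

Answer: 0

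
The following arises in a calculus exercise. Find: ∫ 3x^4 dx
Using power rule: ∫ 3x^4 dx = 3/5 x^5 + C = (3/5)x^5 + C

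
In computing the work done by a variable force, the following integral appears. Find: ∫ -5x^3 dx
Using power rule: ∫ -5x^3 dx = -5/4 x^4 + C = (-5/4)x^4 + C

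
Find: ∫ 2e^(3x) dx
Since d/dx[e^(3x)]=3e^(3x), we get 2/3 e^(3x)+C

Answer: (2/3)e^(3x)+C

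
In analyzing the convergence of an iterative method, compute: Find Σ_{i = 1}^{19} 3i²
= 3·n(n+1)(2n+1)/6 = 3·19·20·39/6 = 7410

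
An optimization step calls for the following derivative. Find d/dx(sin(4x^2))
Chain rule: d/dx[sin(u)]=cos(u)·u' where u=4x^2
u'=8x

Answer: 8x·cos(4x^2)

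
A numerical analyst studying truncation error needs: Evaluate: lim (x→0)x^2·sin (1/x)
Squeeze theorem: -|x^2| ≤ x^2·sin(1/x) ≤ |x^2|
Since x^2 → 0 as x → 0, by squeeze theorem the limit is 0

Answer: 0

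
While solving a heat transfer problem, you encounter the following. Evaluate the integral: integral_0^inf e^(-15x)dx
integral_0^inf e^(-15x) dx = [-1/15*e^(-15x)]_0^inf
= 0 - (-1/15) = 1/15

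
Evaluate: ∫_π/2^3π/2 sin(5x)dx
Antiderivative: -cos(5x)/5
Evaluate at bounds: [-cos(5·3π/2)/5] - [-cos(5·π/2)/5]
=(-(0)+(0))/5=0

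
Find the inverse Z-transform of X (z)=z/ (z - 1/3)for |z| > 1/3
Standard pair: z/(z-a) <-> a^n * u[n] for causal signals
With a = 1/3: x[n] = (1/3)^n * u[n]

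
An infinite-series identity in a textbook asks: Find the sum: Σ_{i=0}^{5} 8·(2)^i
Geometric series: S = a(1 - r^n)/(1 - r)
a = 8, r = 2, n = 6
S = 8(1-64)/-1 = 504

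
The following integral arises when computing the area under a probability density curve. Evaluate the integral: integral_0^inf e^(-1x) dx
integral_0^inf e^(-1x) dx = [-1/1*e^(-1x)]_0^inf
= 0 - (-1/1) = 1/1

Answer: 1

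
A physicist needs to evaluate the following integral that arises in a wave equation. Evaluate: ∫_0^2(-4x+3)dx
Step 1: Find antiderivative F(x)=-2x^2+3x
Step 2: F(2) - F(0)=-2 - (0)=-2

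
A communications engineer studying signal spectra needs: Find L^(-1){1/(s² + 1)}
L^(-1){w/(s² + w²)} = sin(wt)
Here w = 1

Answer: sin(t)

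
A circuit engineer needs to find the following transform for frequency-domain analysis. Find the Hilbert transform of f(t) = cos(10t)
The Hilbert transform shifts each frequency component by -pi/2.
H{cos(wt)}=sin(wt)
With w=10: H{cos(10t)}=sin(10t)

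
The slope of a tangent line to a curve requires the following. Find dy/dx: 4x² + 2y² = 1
Differentiate: 8x + 4y·(dy/dx) = 0
dy/dx = -8x/(4y) = -2·(x/y)

Answer: dy/dx = -2·(x/y)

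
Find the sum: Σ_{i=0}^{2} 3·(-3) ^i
Geometric series: S = a(1 - r^n)/(1 - r)
a = 3, r = -3, n = 3
S = 3(1+27)/4 = 21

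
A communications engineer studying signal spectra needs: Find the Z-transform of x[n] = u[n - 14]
Using the time-shift property: Z{u[n-14]} = z^(-14) * z/(z-1)
= z^(-13)/(z-1)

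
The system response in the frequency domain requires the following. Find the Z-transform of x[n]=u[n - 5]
Using the time-shift property: Z{u[n-5]} = z^(-5) * z/(z-1)
= z^(-4)/(z-1)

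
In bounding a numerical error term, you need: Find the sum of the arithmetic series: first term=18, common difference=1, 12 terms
Last term: a_n=18 + (12 - 1)·1=29
Sum=n(a_1 + a_n)/2=12(18 + 29)/2=282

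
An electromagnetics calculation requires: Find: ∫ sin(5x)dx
Using substitution u = 5x: ∫ sin(u) du/5 = -cos(u)/5 + C

Answer: (-1/5)cos(5x) + C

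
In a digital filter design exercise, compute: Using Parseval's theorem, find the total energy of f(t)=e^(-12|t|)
Parseval's theorem: E=integral |f(t)|^2 dt=(1/2pi) integral |F(omega)|^2 domega
E=integral_{-inf}^{inf} e^(-24|t|) dt=2*integral_0^inf e^(-24t) dt=2/(2*12)=1/12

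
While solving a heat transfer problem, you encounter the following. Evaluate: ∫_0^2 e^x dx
Antiderivative: e^x
Evaluate: (e^2-1)

Answer: e^2-1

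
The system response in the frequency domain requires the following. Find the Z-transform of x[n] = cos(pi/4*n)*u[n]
Z{cos(w0*n)*u[n]}=z(z - cos(w0))/(z^2-2z*cos(w0)+1)
With w0=pi/4: X(z)=z(z - cos(pi/4))/(z^2-2z*cos(pi/4)+1)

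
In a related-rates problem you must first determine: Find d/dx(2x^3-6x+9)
Power rule: d/dx(ax^n)=n·a·x^(n-1)
Term by term: 6·x^2-6

Answer: 6x^2-6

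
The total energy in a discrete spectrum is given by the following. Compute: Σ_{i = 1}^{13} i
Using formula: Σ i^1=n(n+1)/2=13·14/2=91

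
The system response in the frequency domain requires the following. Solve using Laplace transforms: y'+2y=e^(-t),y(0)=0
Take L: sY - 0 + 2Y=1/(s + 1)
Y(s + 2)=1/(s + 1) + 0
Y=1/((s + 1)(s + 2)) + 0/(s + 2)
Partial fractions: 1/((s + 1)(s + 2))=1/(s + 1) - 1/(s + 2)
So Y=1/(s + 1) - 1/(s + 2)
Inverse Laplace transform (L^(-1){1/(s + 1)}=e^(-t), L^(-1){1/(s + 2)}=e^(-2t)):

Answer: y(t)=1·e^(-t) - e^(-2t)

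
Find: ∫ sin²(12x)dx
Using identity sin²(u)=(1 - cos(2u))/2:
∫ (1 - cos(24x))/2 dx=x/2 - sin(24x)/48 + C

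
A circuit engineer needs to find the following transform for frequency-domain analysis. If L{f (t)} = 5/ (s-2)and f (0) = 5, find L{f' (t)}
L{f'(t)}=s·F(s) - f(0)=5s/(s-2)-5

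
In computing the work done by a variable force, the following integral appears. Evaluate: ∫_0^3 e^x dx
Antiderivative: e^x
Evaluate: (e^3-1)

Answer: e^3-1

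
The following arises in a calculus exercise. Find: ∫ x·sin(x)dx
By parts: u=x, dv=sin(x) dx
du=dx, v=-cos(x)
=-x·cos(x)+sin(x)+C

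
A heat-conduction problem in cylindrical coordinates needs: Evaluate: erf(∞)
erf(∞)=1 (the error function converges to 1)

Answer: 1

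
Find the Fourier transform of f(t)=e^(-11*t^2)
The Fourier transform of a Gaussian e^(-a*t^2) is sqrt(pi/a)*e^(-omega^2/(4a)).
With a = 11: F(omega) = sqrt(pi/11)*e^(-omega^2/44)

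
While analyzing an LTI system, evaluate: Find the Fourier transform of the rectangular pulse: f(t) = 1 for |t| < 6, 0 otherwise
F(omega) = integral from -6 to 6 of e^(-j*omega*t) dt
= 2*sin(6*omega)/omega = 12*sinc(6*omega/pi)

Answer: 2*sin(6*omega)/omega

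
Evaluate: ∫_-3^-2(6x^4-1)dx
Step 1: Find antiderivative F(x) = (6/5)x^5 - x
Step 2: F(-2) - F(-3) = -182/5 - (-1443/5) = 1261/5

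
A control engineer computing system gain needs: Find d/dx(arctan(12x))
d/dx[arctan(u)] = u'/(1+u²), u = 12x, u' = 12

Answer: 12/(1+144x²)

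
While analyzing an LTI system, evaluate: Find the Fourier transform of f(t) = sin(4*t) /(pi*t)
sin(W*t)/(pi*t)=(W/pi)*sinc(W*t/pi) is the impulse response of the ideal low-pass filter with cutoff W (here W=4).
Its Fourier transform is a rectangular function:
F(omega)=1 for |omega| < 4, 0 otherwise

Answer: rect(omega/8) [i.e., 1 for |omega| < 4, 0 otherwise]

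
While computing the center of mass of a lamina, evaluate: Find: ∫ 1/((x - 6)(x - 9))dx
Partial fractions: 1/((x-6)(x-9)) = A/(x-6) + B/(x-9)
A = -1/3, B = 1/3
∫ [-1/3· 1/(x-6) + 1/3· 1/(x-9)] dx
= (1/3)[ln|x-9| - ln|x-6|] + C

Answer: (1/3)·ln|(x-9)/(x-6)| + C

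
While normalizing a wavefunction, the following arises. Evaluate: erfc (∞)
erfc(x)=1 - erf(x); erfc(∞)=1 - erf(∞)=1-1=0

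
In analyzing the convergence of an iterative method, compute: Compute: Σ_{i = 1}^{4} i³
Using formula: Σ i^3 = [n(n + 1)/2]² = [4·5/2]² = 100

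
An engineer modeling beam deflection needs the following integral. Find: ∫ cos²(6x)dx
Using identity cos²(u)=(1+cos(2u))/2:
∫ (1+cos(12x))/2 dx=x/2+sin(12x)/24+C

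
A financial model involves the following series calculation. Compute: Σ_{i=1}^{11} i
Using formula: Σ i^1 = n(n + 1)/2 = 11·12/2 = 66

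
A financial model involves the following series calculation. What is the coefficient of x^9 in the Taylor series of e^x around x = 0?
Taylor series of e^x=Σ x^n/n!
Coefficient of x^9=1/9!=1/362880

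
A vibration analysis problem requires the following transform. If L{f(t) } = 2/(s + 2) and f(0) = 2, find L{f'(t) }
L{f'(t)}=s·F(s) - f(0)=2s/(s+2)-2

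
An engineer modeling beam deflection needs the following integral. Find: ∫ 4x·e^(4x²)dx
Let u=4x², du=8x dx
∫ (1/2)e^u du=e^u/2 + C

Answer: e^(4x²)/2 + C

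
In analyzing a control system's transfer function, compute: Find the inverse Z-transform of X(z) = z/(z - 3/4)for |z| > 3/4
Standard pair: z/(z-a) <-> a^n * u[n] for causal signals
With a = 3/4: x[n] = (3/4)^n * u[n]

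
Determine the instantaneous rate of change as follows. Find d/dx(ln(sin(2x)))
Chain rule: d/dx[ln(u)] = u'/u where u = sin(2x)
u' = 2cos(2x)

Answer: (2cos(2x))/(sin(2x))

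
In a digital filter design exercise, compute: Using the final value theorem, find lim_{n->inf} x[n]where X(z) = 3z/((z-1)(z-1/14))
Final value theorem: lim x[n] = lim_{z->1} (z-1) * X(z)
(z-1) * X(z) = 3z/(z-1/14)
As z->1: 3/(1-1/14) = 3/(13/14) = 42/13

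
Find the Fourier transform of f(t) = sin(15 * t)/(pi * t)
sin(W * t)/(pi * t)=(W/pi) * sinc(W * t/pi) is the impulse response of the ideal low-pass filter with cutoff W (here W=15).
Its Fourier transform is a rectangular function:
F(omega)=1 for |omega| < 15, 0 otherwise

Answer: rect(omega/30) [i.e., 1 for |omega| < 15, 0 otherwise]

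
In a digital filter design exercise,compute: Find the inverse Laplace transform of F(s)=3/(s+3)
L^(-1){3/(s-a)}=c·e^(at)
Here a=-3, c=3

Answer: 3e^(-3t)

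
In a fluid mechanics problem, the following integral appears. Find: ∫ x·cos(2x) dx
By parts: u=x, dv=cos(2x) dx
du=dx, v=sin(2x)/2
=x·sin(2x)/2+cos(2x)/2²+C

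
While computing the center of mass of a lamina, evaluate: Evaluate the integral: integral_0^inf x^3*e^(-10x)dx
This is a Gamma integral. Substitute u = 10x (du = 10 dx):
integral_0^inf x^3*e^(-10x) dx = (1/10^4) integral_0^inf u^3*e^(-u) du
= Gamma(4)/10^4 = 3!/10^4 = 6/10000

Answer: 3/5000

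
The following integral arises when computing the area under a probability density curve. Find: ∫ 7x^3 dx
Using power rule: ∫ 7x^3 dx = 7/4 x^4 + C = (7/4)x^4 + C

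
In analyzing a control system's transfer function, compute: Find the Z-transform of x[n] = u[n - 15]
Using the time-shift property: Z{u[n-15]}=z^(-15) * z/(z-1)
=z^(-14)/(z-1)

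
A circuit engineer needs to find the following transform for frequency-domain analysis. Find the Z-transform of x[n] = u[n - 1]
Using the time-shift property: Z{u[n-1]}=z^(-1)*z/(z-1)
=z^(0)/(z-1)

Answer: 1/(z-1)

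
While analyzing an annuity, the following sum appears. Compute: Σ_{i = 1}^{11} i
Using formula: Σ i^1=n(n+1)/2=11·12/2=66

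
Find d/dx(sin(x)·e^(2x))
Product rule: (fg)'=f'g+fg'
f=sin(x), f'=cos(x)
g=e^(2x), g'=2·e^(2x)

Answer: cos(x)·e^(2x)+2·sin(x)·e^(2x)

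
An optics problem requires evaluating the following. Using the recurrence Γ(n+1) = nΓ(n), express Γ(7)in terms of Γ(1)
Γ(7)=6Γ(6)=6·5Γ(5)=...=6!·Γ(1)=720·Γ(1)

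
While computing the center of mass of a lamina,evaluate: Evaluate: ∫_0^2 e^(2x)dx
Antiderivative: (1/2)e^(2x)
Evaluate: (1/2)(e^4 - 1)

Answer: (e^4 - 1)/2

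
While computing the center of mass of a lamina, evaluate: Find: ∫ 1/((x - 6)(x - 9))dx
Partial fractions: 1/((x-6)(x-9))=A/(x-6) + B/(x-9)
A=-1/3, B=1/3
∫ [-1/3· 1/(x-6) + 1/3· 1/(x-9)] dx
=(1/3)[ln|x-9| - ln|x-6|] + C

Answer: (1/3)·ln|(x-9)/(x-6)| + C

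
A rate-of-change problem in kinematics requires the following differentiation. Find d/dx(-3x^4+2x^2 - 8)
Power rule: d/dx(ax^n)=n·a·x^(n-1)
Term by term: -12·x^3+4·x

Answer: -12x^3+4x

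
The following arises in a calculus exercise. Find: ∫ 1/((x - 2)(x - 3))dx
Partial fractions: 1/((x-2)(x-3)) = A/(x-2) + B/(x-3)
A = -1, B = 1
∫ [-1· 1/(x-2) + 1· 1/(x-3)] dx
= (1)[ln|x-3| - ln|x-2|] + C

Answer: ln|(x-3)/(x-2)| + C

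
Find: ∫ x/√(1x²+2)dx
Let u=x² + 2, du=2x dx
∫ (1/2)·u^(-1/2) du=√u + C

Answer: √(x² + 2) + C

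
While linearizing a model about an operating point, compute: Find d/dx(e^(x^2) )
Chain rule: d/dx[e^u] = e^u · u' where u = x^2
u' = 2x

Answer: 2x·e^(x^2)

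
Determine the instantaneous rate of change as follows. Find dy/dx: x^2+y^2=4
Differentiate: 2x + 2y·(dy/dx)=0
dy/dx=-2x/(2y)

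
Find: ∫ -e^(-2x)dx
Since d/dx[e^(-2x)] = -2e^(-2x), we get 1/2 e^(-2x) + C

Answer: (1/2)e^(-2x) + C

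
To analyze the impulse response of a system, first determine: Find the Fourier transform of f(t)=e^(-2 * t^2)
The Fourier transform of a Gaussian e^(-a * t^2) is sqrt(pi/a) * e^(-omega^2/(4a)).
With a=2: F(omega)=sqrt(pi/2) * e^(-omega^2/8)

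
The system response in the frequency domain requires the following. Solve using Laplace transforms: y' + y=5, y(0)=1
Take L of both sides: sY(s) - 1 + Y(s) = 5/s
Y(s)(s + 1) = 5/s + 1
Y(s) = 5/(s(s + 1)) + 1/(s + 1)
Partial fractions: 5/(s(s + 1)) = 5/s - 5/(s + 1)
So Y(s) = 5/s - 4/(s + 1)
Inverse transform (L^(-1){1/s} = 1, L^(-1){1/(s + 1)} = e^(-t)):

Answer: y(t) = 5 - 4·e^(-t)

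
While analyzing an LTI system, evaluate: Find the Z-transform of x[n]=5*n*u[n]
Z{n * u[n]}=z/(z-1)^2
By linearity: Z{5 * n * u[n]}=5z/(z-1)^2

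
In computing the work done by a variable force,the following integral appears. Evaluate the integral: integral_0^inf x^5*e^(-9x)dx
This is a Gamma integral. Substitute u=9x (du=9 dx):
integral_0^inf x^5 * e^(-9x) dx=(1/9^6) integral_0^inf u^5 * e^(-u) du
=Gamma(6)/9^6=5!/9^6=120/531441

Answer: 40/177147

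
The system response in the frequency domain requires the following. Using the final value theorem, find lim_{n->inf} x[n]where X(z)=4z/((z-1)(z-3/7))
Final value theorem: lim x[n]=lim_{z->1} (z-1)*X(z)
(z-1)*X(z)=4z/(z-3/7)
As z->1: 4/(1-3/7)=4/(4/7)=7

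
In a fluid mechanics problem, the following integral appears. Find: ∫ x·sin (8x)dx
By parts: u=x, dv=sin(8x) dx
du=dx, v=-cos(8x)/8
=-x·cos(8x)/8 + sin(8x)/8² + C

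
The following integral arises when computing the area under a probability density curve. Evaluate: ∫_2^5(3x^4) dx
Step 1: Find antiderivative F(x)=(3/5)x^5
Step 2: F(5) - F(2)=1875 - (96/5)=9279/5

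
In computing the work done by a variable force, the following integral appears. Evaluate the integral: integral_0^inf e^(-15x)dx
integral_0^inf e^(-15x) dx=[-1/15*e^(-15x)]_0^inf
=0 - (-1/15)=1/15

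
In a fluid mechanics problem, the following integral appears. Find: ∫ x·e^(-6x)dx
Integration by parts: u = x, dv = e^(-6x) dx
du = dx, v = e^(-6x)/(-6)
= x·e^(-6x)/(-6) - ∫ e^(-6x)/(-6) dx
= x·e^(-6x)/(-6) - e^(-6x)/36 + C

Answer: e^(-6x)(x/(-6) - 1/36) + C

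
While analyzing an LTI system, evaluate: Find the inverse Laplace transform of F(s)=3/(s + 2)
L^(-1){3/(s-a)}=c·e^(at)
Here a=-2, c=3

Answer: 3e^(-2t)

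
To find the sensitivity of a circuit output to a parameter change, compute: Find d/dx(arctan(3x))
d/dx[arctan(u)] = u'/(1 + u²), u = 3x, u' = 3

Answer: 3/(1 + 9x²)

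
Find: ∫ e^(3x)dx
Since d/dx[e^(3x)] = 3e^(3x), we get 1/3 e^(3x) + C

Answer: (1/3)e^(3x) + C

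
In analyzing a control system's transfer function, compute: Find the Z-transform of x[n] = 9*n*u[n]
Z{n * u[n]}=z/(z-1)^2
By linearity: Z{9 * n * u[n]}=9z/(z-1)^2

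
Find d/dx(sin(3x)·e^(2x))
Product rule: (fg)'=f'g+fg'
f=sin(3x), f'=3·cos(3x)
g=e^(2x), g'=2·e^(2x)

Answer: 3·cos(3x)·e^(2x)+2·sin(3x)·e^(2x)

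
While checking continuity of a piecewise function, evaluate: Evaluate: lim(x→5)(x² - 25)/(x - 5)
Factor: (x² - 25)=(x-5)(x+5)
Cancel (x-5): lim(x→5) (x+5)=10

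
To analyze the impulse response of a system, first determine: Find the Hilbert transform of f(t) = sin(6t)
The Hilbert transform shifts each frequency component by -pi/2.
H{sin(wt)} = -cos(wt)
With w = 6: H{sin(6t)} = -cos(6t)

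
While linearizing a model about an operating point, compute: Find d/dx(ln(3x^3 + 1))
Chain rule: d/dx[ln(u)] = u'/u where u = 3x^3 + 1
u' = 9x^2

Answer: (9x^2)/(3x^3 + 1)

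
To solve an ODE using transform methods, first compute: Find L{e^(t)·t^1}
First shifting: L{e^(at)f(t)}=F(s-a)
L{t^1}=1/s^2
Shift s → s-1: 1/(s-1)^2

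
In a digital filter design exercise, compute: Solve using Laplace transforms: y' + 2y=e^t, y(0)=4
Take L: sY - 4 + 2Y = 1/(s-1)
Y(s + 2) = 1/(s-1) + 4
Y = 1/((s-1)(s + 2)) + 4/(s + 2)
Partial fractions: 1/((s-1)(s + 2)) = (1/3)/(s-1) - (1/3)/(s + 2)
So Y = (1/3)/(s-1) + (11/3)/(s + 2)
Inverse Laplace transform (L^(-1){1/(s-1)} = e^t, L^(-1){1/(s + 2)} = e^(-2t)):

Answer: y(t) = (1/3)·e^t + (11/3)·e^(-2t)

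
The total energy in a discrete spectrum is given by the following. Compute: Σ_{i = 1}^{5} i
Using formula: Σ i^1=n(n + 1)/2=5·6/2=15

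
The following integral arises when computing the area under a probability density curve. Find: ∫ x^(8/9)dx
Power rule: ∫ x^(8/9) dx=x^(17/9)/(17/9) + C

Answer: (9/17)·x^(17/9) + C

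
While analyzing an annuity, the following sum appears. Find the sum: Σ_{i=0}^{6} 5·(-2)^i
Geometric series: S=a(1 - r^n)/(1 - r)
a=5, r=-2, n=7
S=5(1+128)/3=215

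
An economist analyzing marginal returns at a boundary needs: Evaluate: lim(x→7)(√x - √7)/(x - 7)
Multiply by conjugate (√x + √7)/(√x + √7):
=(x - 7)/((x - 7)(√x + √7))=1/(√x + √7)
As x → 7: 1/(2√7)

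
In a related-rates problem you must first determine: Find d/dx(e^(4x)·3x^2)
Product rule: (fg)'=f'g + fg'
f=e^(4x), f'=4·e^(4x)
g=3x^2, g'=6x

Answer: 12·e^(4x)·x^2 + 6·e^(4x)·x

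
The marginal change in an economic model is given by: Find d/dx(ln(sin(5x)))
Chain rule: d/dx[ln(u)]=u'/u where u=sin(5x)
u'=5cos(5x)

Answer: (5cos(5x))/(sin(5x))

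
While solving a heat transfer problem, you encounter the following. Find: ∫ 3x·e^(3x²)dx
Let u=3x², du=6x dx
∫ (1/2)e^u du=e^u/2 + C

Answer: e^(3x²)/2 + C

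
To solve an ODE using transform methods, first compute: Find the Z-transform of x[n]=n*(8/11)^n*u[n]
Using the property Z{n*a^n*u[n]}=az/(z-a)^2
With a=8/11: X(z)=(8/11)z/(z - 8/11)^2, |z| > 8/11

Answer: (8/11)z/(z - 8/11)^2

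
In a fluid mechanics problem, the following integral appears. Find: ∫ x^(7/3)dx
Power rule: ∫ x^(7/3) dx = x^(10/3)/(10/3)+C

Answer: (3/10)·x^(10/3)+C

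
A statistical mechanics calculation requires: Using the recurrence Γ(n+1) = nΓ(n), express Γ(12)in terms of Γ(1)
Γ(12) = 11Γ(11) = 11·10Γ(10) = ... = 11!·Γ(1) = 39916800·Γ(1)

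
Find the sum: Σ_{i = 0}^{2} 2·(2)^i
Geometric series: S = a(1 - r^n)/(1 - r)
a = 2, r = 2, n = 3
S = 2(1-8)/-1 = 14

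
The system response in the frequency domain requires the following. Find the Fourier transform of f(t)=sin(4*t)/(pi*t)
sin(W*t)/(pi*t) = (W/pi)*sinc(W*t/pi) is the impulse response of the ideal low-pass filter with cutoff W (here W = 4).
Its Fourier transform is a rectangular function:
F(omega) = 1 for |omega| < 4, 0 otherwise

Answer: rect(omega/8) [i.e., 1 for |omega| < 4, 0 otherwise]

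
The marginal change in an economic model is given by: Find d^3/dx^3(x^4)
Apply power rule 3 times:
d^1: 4x^3
d^2: 12x^2
d^3: 24x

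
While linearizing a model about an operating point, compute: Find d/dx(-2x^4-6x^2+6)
Power rule: d/dx(ax^n) = n·a·x^(n-1)
Term by term: -8·x^3 - 12·x

Answer: -8x^3 - 12x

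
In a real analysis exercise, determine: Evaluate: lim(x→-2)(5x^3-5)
Polynomial is continuous, so substitute x = -2:
5·(-2)^3-5 = -45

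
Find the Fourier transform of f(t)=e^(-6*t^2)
The Fourier transform of a Gaussian e^(-a*t^2) is sqrt(pi/a)*e^(-omega^2/(4a)).
With a = 6: F(omega) = sqrt(pi/6)*e^(-omega^2/24)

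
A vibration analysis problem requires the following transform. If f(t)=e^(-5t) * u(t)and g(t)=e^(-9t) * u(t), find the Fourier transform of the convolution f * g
By the convolution theorem: F{f * g}=F(omega) * G(omega)
F(omega)=1/(5+j * omega), G(omega)=1/(9+j * omega)
F{f * g}=1/((5+j * omega)(9+j * omega))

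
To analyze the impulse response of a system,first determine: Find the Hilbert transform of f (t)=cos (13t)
The Hilbert transform shifts each frequency component by -pi/2.
H{cos(wt)} = sin(wt)
With w = 13: H{cos(13t)} = sin(13t)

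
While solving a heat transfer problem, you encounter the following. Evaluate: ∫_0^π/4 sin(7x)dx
Antiderivative: -cos(7x)/7
Evaluate at bounds: [-cos(7·π/4)/7] - [-cos(7·0)/7]
=(-(√2/2) + (1))/7=1/7 - √2/14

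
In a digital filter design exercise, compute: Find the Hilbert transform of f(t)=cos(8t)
The Hilbert transform shifts each frequency component by -pi/2.
H{cos(wt)} = sin(wt)
With w = 8: H{cos(8t)} = sin(8t)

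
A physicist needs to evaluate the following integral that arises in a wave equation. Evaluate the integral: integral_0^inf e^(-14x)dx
integral_0^inf e^(-14x) dx = [-1/14 * e^(-14x)]_0^inf
= 0 - (-1/14) = 1/14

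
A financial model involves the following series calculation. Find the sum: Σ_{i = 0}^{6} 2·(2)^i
Geometric series: S = a(1 - r^n)/(1 - r)
a = 2, r = 2, n = 7
S = 2(1-128)/-1 = 254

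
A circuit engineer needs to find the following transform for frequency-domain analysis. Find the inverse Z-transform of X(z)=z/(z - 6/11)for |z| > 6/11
Standard pair: z/(z-a) <-> a^n*u[n] for causal signals
With a = 6/11: x[n] = (6/11)^n*u[n]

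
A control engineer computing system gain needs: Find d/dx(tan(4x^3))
Chain rule: d/dx[tan(u)] = sec²(u)·u' where u = 4x^3
u' = 12x^2

Answer: 12x^2·sec²(4x^3)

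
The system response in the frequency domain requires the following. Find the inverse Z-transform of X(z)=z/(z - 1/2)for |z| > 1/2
Standard pair: z/(z-a) <-> a^n * u[n] for causal signals
With a = 1/2: x[n] = (1/2)^n * u[n]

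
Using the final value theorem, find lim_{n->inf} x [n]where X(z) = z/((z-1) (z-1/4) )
Final value theorem: lim x[n] = lim_{z->1} (z-1) * X(z)
(z-1) * X(z) = z/(z-1/4)
As z->1: 1/(1-1/4) = 1/(3/4) = 4/3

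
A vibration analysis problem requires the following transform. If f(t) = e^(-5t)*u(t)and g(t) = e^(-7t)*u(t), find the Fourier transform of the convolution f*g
By the convolution theorem: F{f * g}=F(omega) * G(omega)
F(omega)=1/(5+j * omega), G(omega)=1/(7+j * omega)
F{f * g}=1/((5+j * omega)(7+j * omega))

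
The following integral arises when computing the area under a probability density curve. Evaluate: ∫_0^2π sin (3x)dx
Antiderivative: -cos(3x)/3
Evaluate at bounds: [-cos(3·2π)/3] - [-cos(3·0)/3]
= (-(1) + (1))/3 = 0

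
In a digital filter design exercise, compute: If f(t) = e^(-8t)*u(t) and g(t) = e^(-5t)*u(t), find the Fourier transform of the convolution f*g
By the convolution theorem: F{f * g} = F(omega) * G(omega)
F(omega) = 1/(8 + j * omega), G(omega) = 1/(5 + j * omega)
F{f * g} = 1/((8 + j * omega)(5 + j * omega))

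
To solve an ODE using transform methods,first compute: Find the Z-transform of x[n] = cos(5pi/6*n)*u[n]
Z{cos(w0*n)*u[n]}=z(z - cos(w0))/(z^2-2z*cos(w0)+1)
With w0=5pi/6: X(z)=z(z - cos(5pi/6))/(z^2-2z*cos(5pi/6)+1)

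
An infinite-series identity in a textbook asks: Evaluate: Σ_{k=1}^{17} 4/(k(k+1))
Partial fractions: 4/(k(k + 1)) = 4/k - 4/(k + 1)
Telescoping sum: 4(1 - 1/18) = 4·17/18

Answer: 34/9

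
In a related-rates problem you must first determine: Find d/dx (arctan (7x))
d/dx[arctan(u)] = u'/(1+u²), u = 7x, u' = 7

Answer: 7/(1+49x²)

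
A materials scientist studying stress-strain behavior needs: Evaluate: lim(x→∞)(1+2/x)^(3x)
Rewrite as [(1 + 2/x)^x]^3.
lim(1 + 2/x)^x = e^2, so limit = (e^2)^3 = e^6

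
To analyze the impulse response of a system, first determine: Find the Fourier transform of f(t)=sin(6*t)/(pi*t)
sin(W * t)/(pi * t)=(W/pi) * sinc(W * t/pi) is the impulse response of the ideal low-pass filter with cutoff W (here W=6).
Its Fourier transform is a rectangular function:
F(omega)=1 for |omega| < 6, 0 otherwise

Answer: rect(omega/12) [i.e., 1 for |omega| < 6, 0 otherwise]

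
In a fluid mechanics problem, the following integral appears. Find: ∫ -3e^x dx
Since d/dx[e^x]=+ e^x, we get -3e^x + C

Answer: -3e^x + C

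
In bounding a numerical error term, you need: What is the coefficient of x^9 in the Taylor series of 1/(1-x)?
1/(1-x) = Σ x^n for |x|<1
All coefficients are 1

Answer: 1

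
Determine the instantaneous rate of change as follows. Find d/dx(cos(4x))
Chain rule: d/dx[cos(u)]=-sin(u)·u' where u=4x
u'=4

Answer: -4·sin(4x)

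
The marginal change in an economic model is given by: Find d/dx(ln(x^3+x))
Chain rule: d/dx[ln(u)]=u'/u where u=x^3+x
u'=3x^2+1

Answer: (3x^2+1)/(x^3+x)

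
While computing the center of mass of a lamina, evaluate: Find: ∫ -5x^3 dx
Using power rule: ∫ -5x^3 dx=-5/4 x^4+C=(-5/4)x^4+C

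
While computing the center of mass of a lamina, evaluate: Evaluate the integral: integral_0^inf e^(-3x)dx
integral_0^inf e^(-3x) dx=[-1/3 * e^(-3x)]_0^inf
=0 - (-1/3)=1/3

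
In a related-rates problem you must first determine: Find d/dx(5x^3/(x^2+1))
Quotient rule: (f/g)' = (f'g - fg')/g²
f = 5x^3, f' = 15x^2
g = x^2 + 1, g' = 2x

Answer: (15x^2·(x^2 + 1) - 10x^4)/(x^2 + 1)²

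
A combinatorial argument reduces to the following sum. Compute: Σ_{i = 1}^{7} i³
Using formula: Σ i^3 = [n(n+1)/2]² = [7·8/2]² = 784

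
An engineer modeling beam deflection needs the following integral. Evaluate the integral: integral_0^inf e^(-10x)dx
integral_0^inf e^(-10x) dx=[-1/10*e^(-10x)]_0^inf
=0 - (-1/10)=1/10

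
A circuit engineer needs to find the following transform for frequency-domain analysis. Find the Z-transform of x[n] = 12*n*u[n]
Z{n * u[n]}=z/(z-1)^2
By linearity: Z{12 * n * u[n]}=12z/(z-1)^2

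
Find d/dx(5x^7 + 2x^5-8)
Power rule: d/dx(ax^n)=n·a·x^(n-1)
Term by term: 35·x^6+10·x^4

Answer: 35x^6+10x^4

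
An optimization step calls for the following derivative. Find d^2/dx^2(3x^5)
Apply power rule 2 times:
d^1: 15x^4
d^2: 60x^3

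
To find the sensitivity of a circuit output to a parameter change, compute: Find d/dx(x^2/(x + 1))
Quotient rule: (f/g)'=(f'g - fg')/g²
f=x^2, f'=2x
g=x + 1, g'=1

Answer: (2x·(x + 1) - x^2)/(x + 1)²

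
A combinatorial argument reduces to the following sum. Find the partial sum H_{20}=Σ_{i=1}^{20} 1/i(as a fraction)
H_20=1+1/2+1/3+...+1/20
=55835135/15519504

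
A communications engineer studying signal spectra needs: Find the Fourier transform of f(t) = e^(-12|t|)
Using the standard pair: F{e^(-a|t|)}=2a/(a^2 + omega^2)
With a=12: F(omega)=24/(144 + omega^2)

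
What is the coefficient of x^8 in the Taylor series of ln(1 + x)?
ln(1 + x)=Σ (-1)^(n + 1) x^n/n
Coefficient of x^8=(-1)^9/8=-1/8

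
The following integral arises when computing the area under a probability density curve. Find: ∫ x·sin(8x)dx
By parts: u=x, dv=sin(8x) dx
du=dx, v=-cos(8x)/8
=-x·cos(8x)/8+sin(8x)/8²+C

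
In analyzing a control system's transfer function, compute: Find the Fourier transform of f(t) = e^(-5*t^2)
The Fourier transform of a Gaussian e^(-a*t^2) is sqrt(pi/a)*e^(-omega^2/(4a)).
With a=5: F(omega)=sqrt(pi/5)*e^(-omega^2/20)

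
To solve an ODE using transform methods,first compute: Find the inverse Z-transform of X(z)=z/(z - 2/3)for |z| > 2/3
Standard pair: z/(z-a) <-> a^n*u[n] for causal signals
With a=2/3: x[n]=(2/3)^n*u[n]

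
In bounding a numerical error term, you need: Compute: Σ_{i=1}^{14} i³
Using formula: Σ i^3=[n(n + 1)/2]²=[14·15/2]²=11025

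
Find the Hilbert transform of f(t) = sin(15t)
The Hilbert transform shifts each frequency component by -pi/2.
H{sin(wt)}=-cos(wt)
With w=15: H{sin(15t)}=-cos(15t)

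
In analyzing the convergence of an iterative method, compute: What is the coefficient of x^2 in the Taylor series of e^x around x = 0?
Taylor series of e^x = Σ x^n/n!
Coefficient of x^2 = 1/2! = 1/2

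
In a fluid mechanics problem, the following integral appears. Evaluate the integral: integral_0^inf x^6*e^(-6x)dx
This is a Gamma integral. Substitute u = 6x (du = 6 dx):
integral_0^inf x^6*e^(-6x) dx = (1/6^7) integral_0^inf u^6*e^(-u) du
= Gamma(7)/6^7 = 6!/6^7 = 720/279936

Answer: 5/1944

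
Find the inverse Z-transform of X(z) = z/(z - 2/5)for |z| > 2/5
Standard pair: z/(z-a) <-> a^n * u[n] for causal signals
With a = 2/5: x[n] = (2/5)^n * u[n]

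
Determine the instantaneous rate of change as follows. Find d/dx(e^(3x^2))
Chain rule: d/dx[e^u] = e^u · u' where u = 3x^2
u' = 6x

Answer: 6x·e^(3x^2)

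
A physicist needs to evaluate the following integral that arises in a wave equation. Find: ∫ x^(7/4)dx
Power rule: ∫ x^(7/4) dx = x^(11/4)/(11/4) + C

Answer: (4/11)·x^(11/4) + C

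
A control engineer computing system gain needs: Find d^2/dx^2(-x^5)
Apply power rule 2 times:
d^1: -5x^4
d^2: -20x^3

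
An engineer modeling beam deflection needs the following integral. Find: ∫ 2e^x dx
Since d/dx[e^x]=+ e^x, we get 2e^x + C

Answer: 2e^x + C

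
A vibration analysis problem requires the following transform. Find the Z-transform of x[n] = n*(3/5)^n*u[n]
Using the property Z{n*a^n*u[n]} = az/(z-a)^2
With a = 3/5: X(z) = (3/5)z/(z - 3/5)^2, |z| > 3/5

Answer: (3/5)z/(z - 3/5)^2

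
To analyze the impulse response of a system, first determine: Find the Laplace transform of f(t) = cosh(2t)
L{cosh(at)} = s/(s²-a²)
L{cosh(2t)} = s/(s²-4)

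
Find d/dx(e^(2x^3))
Chain rule: d/dx[e^u] = e^u · u' where u = 2x^3
u' = 6x^2

Answer: 6x^2·e^(2x^3)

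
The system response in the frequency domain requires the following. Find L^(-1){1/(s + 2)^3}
L^(-1){1/(s-a)^n}=t^(n-1)·e^(at)/(n-1)!
Here a=-2, n=3: t^2·e^(-2t)/2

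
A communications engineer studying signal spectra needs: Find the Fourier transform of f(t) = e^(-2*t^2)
The Fourier transform of a Gaussian e^(-a*t^2) is sqrt(pi/a)*e^(-omega^2/(4a)).
With a=2: F(omega)=sqrt(pi/2)*e^(-omega^2/8)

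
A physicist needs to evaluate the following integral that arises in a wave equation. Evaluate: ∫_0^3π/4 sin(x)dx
Antiderivative: -cos(x)
Evaluate at bounds: [-cos(1·3π/4)/1] - [-cos(1·0)/1]
=(-(-√2/2) + (1))/1=1 + √2/2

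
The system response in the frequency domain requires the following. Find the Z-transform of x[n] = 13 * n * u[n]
Z{n * u[n]}=z/(z-1)^2
By linearity: Z{13 * n * u[n]}=13z/(z-1)^2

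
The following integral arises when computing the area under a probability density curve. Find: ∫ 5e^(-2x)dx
Since d/dx[e^(-2x)]=-2e^(-2x), we get -5/2 e^(-2x) + C

Answer: (-5/2)e^(-2x) + C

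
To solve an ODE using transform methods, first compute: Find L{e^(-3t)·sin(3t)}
First shifting: L{e^(at)f(t)}=F(s-a)
L{sin(3t)}=3/(s² + 9)
Shift: 3/((s + 3)² + 9)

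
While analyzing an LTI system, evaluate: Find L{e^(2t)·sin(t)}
First shifting: L{e^(at)f(t)}=F(s-a)
L{sin(t)}=1/(s² + 1)
Shift: 1/((s-2)² + 1)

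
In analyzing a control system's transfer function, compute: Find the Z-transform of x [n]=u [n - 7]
Using the time-shift property: Z{u[n-7]}=z^(-7)*z/(z-1)
=z^(-6)/(z-1)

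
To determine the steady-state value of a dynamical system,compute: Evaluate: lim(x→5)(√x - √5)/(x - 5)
Multiply by conjugate (√x+√5)/(√x+√5):
= (x - 5)/((x - 5)(√x+√5)) = 1/(√x+√5)
As x → 5: 1/(2√5)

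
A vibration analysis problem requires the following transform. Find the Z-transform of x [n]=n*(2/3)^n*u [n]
Using the property Z{n * a^n * u[n]}=az/(z-a)^2
With a=2/3: X(z)=(2/3)z/(z - 2/3)^2, |z| > 2/3

Answer: (2/3)z/(z - 2/3)^2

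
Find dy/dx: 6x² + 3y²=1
Differentiate: 12x + 6y·(dy/dx)=0
dy/dx=-12x/(6y)=-2·(x/y)

Answer: dy/dx=-2·(x/y)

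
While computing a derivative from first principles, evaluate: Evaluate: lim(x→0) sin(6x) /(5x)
L'Hôpital (0/0): lim 6cos(6x)/5=6/5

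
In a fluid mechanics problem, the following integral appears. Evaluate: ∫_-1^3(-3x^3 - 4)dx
Step 1: Find antiderivative F(x)=(-3/4)x^4 - 4x
Step 2: F(3) - F(-1)=-291/4 - (13/4)=-76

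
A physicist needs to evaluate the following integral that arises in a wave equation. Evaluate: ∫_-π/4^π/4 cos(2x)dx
Antiderivative: sin(2x)/2
Evaluate at bounds: [sin(2·π/4)/2] - [sin(2·-π/4)/2]
=((1) - (-1))/2=1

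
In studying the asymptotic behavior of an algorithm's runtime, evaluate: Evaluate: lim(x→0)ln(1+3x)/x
L'Hôpital (0/0): lim 3/(1+3x) / 1=3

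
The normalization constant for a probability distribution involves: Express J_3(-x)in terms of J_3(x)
For integer n: J_n(-x) = (-1)^n J_n(x)
With n = 3: J_3(-x) = (-1)^3 J_3(x) = -J_3(x)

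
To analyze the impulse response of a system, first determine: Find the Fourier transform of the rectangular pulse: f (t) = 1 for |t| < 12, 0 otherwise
F(omega) = integral from -12 to 12 of e^(-j * omega * t) dt
= 2 * sin(12 * omega)/omega = 24 * sinc(12 * omega/pi)

Answer: 2 * sin(12 * omega)/omega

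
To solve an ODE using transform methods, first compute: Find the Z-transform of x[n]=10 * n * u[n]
Z{n*u[n]} = z/(z-1)^2
By linearity: Z{10*n*u[n]} = 10z/(z-1)^2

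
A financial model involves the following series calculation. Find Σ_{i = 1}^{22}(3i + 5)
= 3·Σ i + 5·22 = 3·253 + 110 = 869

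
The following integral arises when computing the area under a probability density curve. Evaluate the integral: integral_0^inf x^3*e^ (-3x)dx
This is a Gamma integral. Substitute u=3x (du=3 dx):
integral_0^inf x^3 * e^(-3x) dx=(1/3^4) integral_0^inf u^3 * e^(-u) du
=Gamma(4)/3^4=3!/3^4=6/81

Answer: 2/27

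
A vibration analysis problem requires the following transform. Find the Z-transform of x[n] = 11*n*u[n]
Z{n*u[n]}=z/(z-1)^2
By linearity: Z{11*n*u[n]}=11z/(z-1)^2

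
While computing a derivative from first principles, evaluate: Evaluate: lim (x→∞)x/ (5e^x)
Apply L'Hôpital 1 times (∞/∞ each time):
Eventually get 1!/(5e^x) → 0

Answer: 0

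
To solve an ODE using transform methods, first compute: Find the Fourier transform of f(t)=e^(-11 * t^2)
The Fourier transform of a Gaussian e^(-a * t^2) is sqrt(pi/a) * e^(-omega^2/(4a)).
With a = 11: F(omega) = sqrt(pi/11) * e^(-omega^2/44)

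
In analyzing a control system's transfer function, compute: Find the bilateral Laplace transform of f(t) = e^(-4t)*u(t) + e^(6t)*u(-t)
For e^(-4t) * u(t): L=1/(s+4), Re(s) > -4
For e^(6t) * u(-t): L=-1/(s-6), Re(s) < 6
Combined: F(s)=1/(s+4)-1/(s-6), -4 < Re(s) < 6

Answer: 1/(s+4)-1/(s-6), ROC: -4 < Re(s) < 6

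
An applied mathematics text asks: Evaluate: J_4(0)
J_n(0)=0 for all n > 0 (Bessel function of first kind)
J_4(0)=0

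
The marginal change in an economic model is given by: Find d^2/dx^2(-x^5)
Apply power rule 2 times:
d^1: -5x^4
d^2: -20x^3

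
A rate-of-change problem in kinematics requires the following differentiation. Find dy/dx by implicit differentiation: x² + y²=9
Differentiate both sides: 2x+2y·(dy/dx)=0
Solve: dy/dx=-2x/(2y)=-x/y

Answer: dy/dx=-x/y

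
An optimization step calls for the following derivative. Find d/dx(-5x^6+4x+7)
Power rule: d/dx(ax^n)=n·a·x^(n-1)
Term by term: -30·x^5 + 4

Answer: -30x^5 + 4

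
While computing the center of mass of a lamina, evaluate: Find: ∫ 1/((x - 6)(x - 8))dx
Partial fractions: 1/((x-6)(x-8)) = A/(x-6) + B/(x-8)
A = -1/2, B = 1/2
∫ [-1/2· 1/(x-6) + 1/2· 1/(x-8)] dx
= (1/2)[ln|x-8| - ln|x-6|] + C

Answer: (1/2)·ln|(x-8)/(x-6)| + C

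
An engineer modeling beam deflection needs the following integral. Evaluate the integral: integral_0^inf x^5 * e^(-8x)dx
This is a Gamma integral. Substitute u = 8x (du = 8 dx):
integral_0^inf x^5*e^(-8x) dx = (1/8^6) integral_0^inf u^5*e^(-u) du
= Gamma(6)/8^6 = 5!/8^6 = 120/262144

Answer: 15/32768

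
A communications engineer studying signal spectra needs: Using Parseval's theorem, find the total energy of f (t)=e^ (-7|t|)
Parseval's theorem: E = integral |f(t)|^2 dt = (1/2pi) integral |F(omega)|^2 domega
E = integral_{-inf}^{inf} e^(-14|t|) dt = 2*integral_0^inf e^(-14t) dt = 2/(2*7) = 1/7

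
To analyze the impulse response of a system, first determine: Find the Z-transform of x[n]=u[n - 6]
Using the time-shift property: Z{u[n-6]}=z^(-6) * z/(z-1)
=z^(-5)/(z-1)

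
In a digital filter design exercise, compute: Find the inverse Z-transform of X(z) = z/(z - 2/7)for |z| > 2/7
Standard pair: z/(z-a) <-> a^n * u[n] for causal signals
With a = 2/7: x[n] = (2/7)^n * u[n]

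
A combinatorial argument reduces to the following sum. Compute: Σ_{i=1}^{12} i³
Using formula: Σ i^3 = [n(n + 1)/2]² = [12·13/2]² = 6084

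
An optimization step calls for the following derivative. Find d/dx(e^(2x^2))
Chain rule: d/dx[e^u]=e^u · u' where u=2x^2
u'=4x

Answer: 4x·e^(2x^2)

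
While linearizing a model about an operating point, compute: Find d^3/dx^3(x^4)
Apply power rule 3 times:
d^1: 4x^3
d^2: 12x^2
d^3: 24x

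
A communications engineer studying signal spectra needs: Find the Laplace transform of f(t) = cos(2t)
L{cos(wt)} = s/(s²+w²)
L{cos(2t)} = s/(s²+4)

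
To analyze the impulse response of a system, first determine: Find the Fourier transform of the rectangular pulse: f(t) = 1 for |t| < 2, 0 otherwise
F(omega) = integral from -2 to 2 of e^(-j * omega * t) dt
= 2 * sin(2 * omega)/omega = 4 * sinc(2 * omega/pi)

Answer: 2 * sin(2 * omega)/omega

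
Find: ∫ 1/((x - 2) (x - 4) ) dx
Partial fractions: 1/((x-2)(x-4)) = A/(x-2)+B/(x-4)
A = -1/2, B = 1/2
∫ [-1/2· 1/(x-2)+1/2· 1/(x-4)] dx
= (1/2)[ln|x-4| - ln|x-2|]+C

Answer: (1/2)·ln|(x-4)/(x-2)|+C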